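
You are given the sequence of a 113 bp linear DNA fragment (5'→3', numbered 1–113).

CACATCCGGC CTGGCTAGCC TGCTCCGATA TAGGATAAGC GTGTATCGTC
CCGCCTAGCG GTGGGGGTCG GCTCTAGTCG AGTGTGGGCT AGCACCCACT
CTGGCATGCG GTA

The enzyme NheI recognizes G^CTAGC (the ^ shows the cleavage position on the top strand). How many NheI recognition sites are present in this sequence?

2

GCTAGC occurs starting at positions 14, 88.
NheI cuts at 2 sites.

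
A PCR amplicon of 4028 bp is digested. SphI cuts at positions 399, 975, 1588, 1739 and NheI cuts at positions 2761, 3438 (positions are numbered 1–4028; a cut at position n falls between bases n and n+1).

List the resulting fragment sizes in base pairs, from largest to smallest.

1022, 677, 613, 590, 576, 399, 151 bp

Combined cut positions (sorted): 399, 975, 1588, 1739, 2761, 3438.
Linear molecule, 6 cuts → 7 fragments:
  399 − 0 = 399 bp
  975 − 399 = 576 bp
  1588 − 975 = 613 bp
  1739 − 1588 = 151 bp
  2761 − 1739 = 1022 bp
  3438 − 2761 = 677 bp
  4028 − 3438 = 590 bp
Sorted largest to smallest: 1022, 677, 613, 590, 576, 399, 151 bp.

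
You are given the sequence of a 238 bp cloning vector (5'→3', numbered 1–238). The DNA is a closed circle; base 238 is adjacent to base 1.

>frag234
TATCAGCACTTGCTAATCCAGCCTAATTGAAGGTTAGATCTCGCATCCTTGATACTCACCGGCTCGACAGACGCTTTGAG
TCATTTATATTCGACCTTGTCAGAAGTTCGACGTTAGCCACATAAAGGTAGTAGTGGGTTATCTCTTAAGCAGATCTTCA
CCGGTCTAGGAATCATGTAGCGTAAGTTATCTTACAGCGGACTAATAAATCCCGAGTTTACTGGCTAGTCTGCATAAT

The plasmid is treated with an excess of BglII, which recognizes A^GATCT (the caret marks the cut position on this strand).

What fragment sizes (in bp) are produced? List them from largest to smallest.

122, 116 bp

BglII sites (AGATCT) start at positions 36, 152.
BglII cuts after the first base of each site, so after positions 36, 152.
Circular molecule, 2 cuts → 2 fragments:
  37–152 → 116 bp
  153–238 then 1–36 → 86 + 36 = 122 bp
Sorted largest to smallest: 122, 116 bp.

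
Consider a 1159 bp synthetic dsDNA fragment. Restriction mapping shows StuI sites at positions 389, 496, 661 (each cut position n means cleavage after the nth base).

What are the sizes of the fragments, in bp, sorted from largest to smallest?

498, 389, 165, 107 bp

Linear molecule, 3 cuts → 4 fragments:
  389 − 0 = 389 bp
  496 − 389 = 107 bp
  661 − 496 = 165 bp
  1159 − 661 = 498 bp
Sorted largest to smallest: 498, 389, 165, 107 bp.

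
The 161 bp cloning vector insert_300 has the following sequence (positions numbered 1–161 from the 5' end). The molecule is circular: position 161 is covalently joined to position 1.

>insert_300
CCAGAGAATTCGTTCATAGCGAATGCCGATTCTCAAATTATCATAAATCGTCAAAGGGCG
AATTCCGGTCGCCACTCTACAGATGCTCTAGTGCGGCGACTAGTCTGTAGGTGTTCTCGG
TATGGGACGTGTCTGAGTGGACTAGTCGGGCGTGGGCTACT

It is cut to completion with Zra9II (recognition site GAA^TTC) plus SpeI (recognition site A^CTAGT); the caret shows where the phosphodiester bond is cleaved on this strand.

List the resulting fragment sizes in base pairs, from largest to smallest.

Zra9II sites (GAATTC) start at positions 6, 60.
Zra9II cuts after base 3 of each site, so after positions 8, 62.
SpeI sites (ACTAGT) start at positions 99, 141.
SpeI cuts after the first base of each site, so after positions 99, 141.
Combined cut positions: 8, 62, 99, 141.
Circular molecule, 4 cuts → 4 fragments:
  9–62 → 54 bp
  63–99 → 37 bp
  100–141 → 42 bp
  142–161 then 1–8 → 20 + 8 = 28 bp
Sorted largest to smallest: 54, 42, 37, 28 bp.

54, 42, 37, 28 bp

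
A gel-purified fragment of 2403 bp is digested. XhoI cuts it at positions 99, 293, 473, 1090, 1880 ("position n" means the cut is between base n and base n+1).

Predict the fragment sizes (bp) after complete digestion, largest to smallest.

790, 617, 523, 194, 180, 99 bp

Linear molecule, 5 cuts → 6 fragments:
  99 − 0 = 99 bp
  293 − 99 = 194 bp
  473 − 293 = 180 bp
  1090 − 473 = 617 bp
  1880 − 1090 = 790 bp
  2403 − 1880 = 523 bp
Sorted largest to smallest: 790, 617, 523, 194, 180, 99 bp.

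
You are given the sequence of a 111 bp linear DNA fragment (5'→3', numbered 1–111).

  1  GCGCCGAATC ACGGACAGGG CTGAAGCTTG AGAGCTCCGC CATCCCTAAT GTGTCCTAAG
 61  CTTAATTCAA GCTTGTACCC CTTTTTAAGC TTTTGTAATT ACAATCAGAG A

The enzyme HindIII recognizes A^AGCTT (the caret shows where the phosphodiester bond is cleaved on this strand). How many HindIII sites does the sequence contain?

AAGCTT occurs starting at positions 24, 58, 69, 87.
HindIII cuts at 4 sites.

4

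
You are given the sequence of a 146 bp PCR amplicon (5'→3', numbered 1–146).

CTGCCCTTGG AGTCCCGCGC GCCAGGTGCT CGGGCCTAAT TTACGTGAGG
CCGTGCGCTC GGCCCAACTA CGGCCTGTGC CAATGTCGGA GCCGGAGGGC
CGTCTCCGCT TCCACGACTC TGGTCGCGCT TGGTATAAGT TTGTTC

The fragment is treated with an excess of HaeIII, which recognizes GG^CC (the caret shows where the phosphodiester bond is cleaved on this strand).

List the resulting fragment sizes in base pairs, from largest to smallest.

47, 34, 26, 16, 12, 11 bp

HaeIII sites (GGCC) start at positions 33, 49, 61, 72, 98.
HaeIII cuts after base 2 of each site, so after positions 34, 50, 62, 73, 99.
Linear molecule, 5 cuts → 6 fragments:
  1–34 → 34 bp
  35–50 → 16 bp
  51–62 → 12 bp
  63–73 → 11 bp
  74–99 → 26 bp
  100–146 → 47 bp
Sorted largest to smallest: 47, 34, 26, 16, 12, 11 bp.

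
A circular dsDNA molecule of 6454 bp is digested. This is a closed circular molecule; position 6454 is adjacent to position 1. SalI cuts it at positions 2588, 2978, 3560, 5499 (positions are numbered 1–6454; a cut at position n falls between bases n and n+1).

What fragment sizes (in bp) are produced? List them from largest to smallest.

Circular molecule, 4 cuts → 4 fragments:
  2978 − 2588 = 390 bp
  3560 − 2978 = 582 bp
  5499 − 3560 = 1939 bp
  wrap: 6454 − 5499 + 2588 = 3543 bp
Sorted largest to smallest: 3543, 1939, 582, 390 bp.

3543, 1939, 582, 390 bp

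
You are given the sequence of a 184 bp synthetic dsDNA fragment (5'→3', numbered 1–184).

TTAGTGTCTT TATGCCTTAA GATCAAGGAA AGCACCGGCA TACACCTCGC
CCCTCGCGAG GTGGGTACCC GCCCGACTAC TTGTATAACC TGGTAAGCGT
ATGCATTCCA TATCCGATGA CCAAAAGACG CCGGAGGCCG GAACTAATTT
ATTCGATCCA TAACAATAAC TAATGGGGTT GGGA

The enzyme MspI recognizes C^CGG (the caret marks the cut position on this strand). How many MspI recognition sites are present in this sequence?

3

CCGG occurs starting at positions 35, 131, 138.
MspI cuts at 3 sites.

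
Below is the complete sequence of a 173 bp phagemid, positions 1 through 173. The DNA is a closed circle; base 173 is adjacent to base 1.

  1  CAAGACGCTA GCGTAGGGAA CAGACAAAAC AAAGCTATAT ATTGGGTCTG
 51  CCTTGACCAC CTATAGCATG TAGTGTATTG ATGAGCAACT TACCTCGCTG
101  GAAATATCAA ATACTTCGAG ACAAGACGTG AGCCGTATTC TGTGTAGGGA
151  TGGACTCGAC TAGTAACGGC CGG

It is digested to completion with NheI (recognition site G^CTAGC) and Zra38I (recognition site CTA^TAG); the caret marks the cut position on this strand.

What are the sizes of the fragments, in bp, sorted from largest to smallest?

117, 56 bp

The NheI site (GCTAGC) starts at position 7.
NheI cuts after the first base of each site, so after position 7.
The Zra38I site (CTATAG) starts at position 61.
Zra38I cuts after base 3 of each site, so after position 63.
Combined cut positions: 7, 63.
Circular molecule, 2 cuts → 2 fragments:
  8–63 → 56 bp
  64–173 then 1–7 → 110 + 7 = 117 bp
Sorted largest to smallest: 117, 56 bp.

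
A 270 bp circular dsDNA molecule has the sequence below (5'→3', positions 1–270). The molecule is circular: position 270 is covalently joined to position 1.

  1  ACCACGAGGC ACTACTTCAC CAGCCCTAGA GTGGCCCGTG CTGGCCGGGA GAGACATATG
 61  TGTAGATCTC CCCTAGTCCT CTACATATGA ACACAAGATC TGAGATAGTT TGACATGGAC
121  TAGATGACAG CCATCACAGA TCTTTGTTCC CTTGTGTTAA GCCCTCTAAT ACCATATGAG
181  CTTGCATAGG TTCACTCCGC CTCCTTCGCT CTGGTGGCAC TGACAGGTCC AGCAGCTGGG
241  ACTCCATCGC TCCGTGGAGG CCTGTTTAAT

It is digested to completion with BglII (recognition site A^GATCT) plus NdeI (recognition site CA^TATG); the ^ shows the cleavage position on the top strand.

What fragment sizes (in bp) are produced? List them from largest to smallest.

BglII sites (AGATCT) start at positions 64, 96, 138.
BglII cuts after the first base of each site, so after positions 64, 96, 138.
NdeI sites (CATATG) start at positions 55, 84, 173.
NdeI cuts after base 2 of each site, so after positions 56, 85, 174.
Combined cut positions: 56, 64, 85, 96, 138, 174.
Circular molecule, 6 cuts → 6 fragments:
  57–64 → 8 bp
  65–85 → 21 bp
  86–96 → 11 bp
  97–138 → 42 bp
  139–174 → 36 bp
  175–270 then 1–56 → 96 + 56 = 152 bp
Sorted largest to smallest: 152, 42, 36, 21, 11, 8 bp.

152, 42, 36, 21, 11, 8 bp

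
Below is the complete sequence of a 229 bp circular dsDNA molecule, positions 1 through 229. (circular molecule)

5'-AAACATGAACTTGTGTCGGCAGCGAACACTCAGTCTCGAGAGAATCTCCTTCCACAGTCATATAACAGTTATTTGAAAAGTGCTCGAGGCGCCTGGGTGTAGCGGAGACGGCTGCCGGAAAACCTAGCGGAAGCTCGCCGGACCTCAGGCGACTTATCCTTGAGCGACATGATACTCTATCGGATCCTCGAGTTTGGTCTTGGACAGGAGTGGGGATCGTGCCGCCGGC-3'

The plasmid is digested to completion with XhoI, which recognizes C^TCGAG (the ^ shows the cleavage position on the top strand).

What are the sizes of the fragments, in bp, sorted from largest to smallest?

104, 77, 48 bp

XhoI sites (CTCGAG) start at positions 35, 83, 187.
XhoI cuts after the first base of each site, so after positions 35, 83, 187.
Circular molecule, 3 cuts → 3 fragments:
  36–83 → 48 bp
  84–187 → 104 bp
  188–229 then 1–35 → 42 + 35 = 77 bp
Sorted largest to smallest: 104, 77, 48 bp.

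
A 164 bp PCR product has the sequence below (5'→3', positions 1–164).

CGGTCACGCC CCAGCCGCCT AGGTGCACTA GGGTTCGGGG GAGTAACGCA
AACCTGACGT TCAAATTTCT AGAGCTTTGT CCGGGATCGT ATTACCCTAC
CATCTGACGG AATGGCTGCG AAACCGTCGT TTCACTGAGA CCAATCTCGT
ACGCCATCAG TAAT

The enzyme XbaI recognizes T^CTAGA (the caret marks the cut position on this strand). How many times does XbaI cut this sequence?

TCTAGA occurs starting at position 68.
XbaI cuts at 1 site.

1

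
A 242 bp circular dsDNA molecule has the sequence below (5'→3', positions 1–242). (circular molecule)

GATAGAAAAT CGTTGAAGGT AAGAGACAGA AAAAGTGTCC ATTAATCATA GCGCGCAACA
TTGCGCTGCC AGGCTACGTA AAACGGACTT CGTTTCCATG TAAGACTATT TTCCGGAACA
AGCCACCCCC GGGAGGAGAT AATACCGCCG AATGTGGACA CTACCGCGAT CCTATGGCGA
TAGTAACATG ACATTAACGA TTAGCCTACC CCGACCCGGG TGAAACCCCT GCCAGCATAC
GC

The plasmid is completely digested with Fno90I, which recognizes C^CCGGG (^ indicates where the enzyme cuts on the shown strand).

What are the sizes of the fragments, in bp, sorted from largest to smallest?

155, 87 bp

Fno90I sites (CCCGGG) start at positions 128, 215.
Fno90I cuts after the first base of each site, so after positions 128, 215.
Circular molecule, 2 cuts → 2 fragments:
  129–215 → 87 bp
  216–242 then 1–128 → 27 + 128 = 155 bp
Sorted largest to smallest: 155, 87 bp.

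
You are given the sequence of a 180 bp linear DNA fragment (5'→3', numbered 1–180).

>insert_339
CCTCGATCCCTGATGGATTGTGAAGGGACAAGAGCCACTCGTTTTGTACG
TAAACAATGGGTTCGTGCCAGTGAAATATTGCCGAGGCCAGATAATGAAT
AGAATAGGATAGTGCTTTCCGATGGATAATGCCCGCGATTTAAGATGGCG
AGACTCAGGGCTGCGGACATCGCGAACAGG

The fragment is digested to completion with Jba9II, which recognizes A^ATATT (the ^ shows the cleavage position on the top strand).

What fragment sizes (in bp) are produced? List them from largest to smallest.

105, 75 bp

The Jba9II site (AATATT) starts at position 75.
Jba9II cuts after the first base of each site, so after position 75.
Linear molecule, 1 cut → 2 fragments:
  1–75 → 75 bp
  76–180 → 105 bp
Sorted largest to smallest: 105, 75 bp.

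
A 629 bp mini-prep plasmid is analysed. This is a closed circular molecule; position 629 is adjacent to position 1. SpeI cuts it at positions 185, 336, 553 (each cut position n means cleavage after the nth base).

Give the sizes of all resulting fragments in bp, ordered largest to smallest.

Circular molecule, 3 cuts → 3 fragments:
  336 − 185 = 151 bp
  553 − 336 = 217 bp
  wrap: 629 − 553 + 185 = 261 bp
Sorted largest to smallest: 261, 217, 151 bp.

261, 217, 151 bp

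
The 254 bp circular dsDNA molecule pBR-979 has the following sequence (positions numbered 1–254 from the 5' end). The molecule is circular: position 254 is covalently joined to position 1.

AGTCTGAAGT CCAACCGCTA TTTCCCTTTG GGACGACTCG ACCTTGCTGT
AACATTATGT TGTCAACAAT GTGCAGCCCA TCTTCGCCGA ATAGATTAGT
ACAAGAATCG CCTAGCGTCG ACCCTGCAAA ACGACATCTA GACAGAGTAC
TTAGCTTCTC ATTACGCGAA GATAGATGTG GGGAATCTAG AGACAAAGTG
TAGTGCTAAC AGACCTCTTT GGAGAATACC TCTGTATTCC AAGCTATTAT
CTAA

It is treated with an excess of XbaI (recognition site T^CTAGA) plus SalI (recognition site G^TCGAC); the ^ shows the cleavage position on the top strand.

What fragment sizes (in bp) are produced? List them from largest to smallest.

XbaI sites (TCTAGA) start at positions 137, 186.
XbaI cuts after the first base of each site, so after positions 137, 186.
The SalI site (GTCGAC) starts at position 117.
SalI cuts after the first base of each site, so after position 117.
Combined cut positions: 117, 137, 186.
Circular molecule, 3 cuts → 3 fragments:
  118–137 → 20 bp
  138–186 → 49 bp
  187–254 then 1–117 → 68 + 117 = 185 bp
Sorted largest to smallest: 185, 49, 20 bp.

185, 49, 20 bp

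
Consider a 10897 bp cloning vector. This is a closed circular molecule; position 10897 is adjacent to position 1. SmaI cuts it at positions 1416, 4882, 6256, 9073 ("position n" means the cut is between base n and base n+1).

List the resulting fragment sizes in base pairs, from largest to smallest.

3466, 3240, 2817, 1374 bp

Circular molecule, 4 cuts → 4 fragments:
  4882 − 1416 = 3466 bp
  6256 − 4882 = 1374 bp
  9073 − 6256 = 2817 bp
  wrap: 10897 − 9073 + 1416 = 3240 bp
Sorted largest to smallest: 3466, 3240, 2817, 1374 bp.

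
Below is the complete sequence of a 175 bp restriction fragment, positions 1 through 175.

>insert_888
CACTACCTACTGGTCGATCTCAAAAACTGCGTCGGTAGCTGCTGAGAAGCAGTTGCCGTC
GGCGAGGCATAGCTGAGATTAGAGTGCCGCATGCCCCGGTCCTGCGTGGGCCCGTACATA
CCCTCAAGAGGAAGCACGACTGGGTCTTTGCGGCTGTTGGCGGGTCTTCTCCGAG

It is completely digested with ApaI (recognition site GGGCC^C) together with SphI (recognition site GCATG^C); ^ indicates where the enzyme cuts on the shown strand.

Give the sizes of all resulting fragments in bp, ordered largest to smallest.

93, 63, 19 bp

The ApaI site (GGGCCC) starts at position 108.
ApaI cuts after base 5 of each site (before the last base), so after position 112.
The SphI site (GCATGC) starts at position 89.
SphI cuts after base 5 of each site (before the last base), so after position 93.
Combined cut positions: 93, 112.
Linear molecule, 2 cuts → 3 fragments:
  1–93 → 93 bp
  94–112 → 19 bp
  113–175 → 63 bp
Sorted largest to smallest: 93, 63, 19 bp.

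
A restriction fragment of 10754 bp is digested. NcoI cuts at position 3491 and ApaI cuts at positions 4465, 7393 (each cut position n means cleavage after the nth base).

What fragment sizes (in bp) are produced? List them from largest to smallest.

3491, 3361, 2928, 974 bp

Combined cut positions (sorted): 3491, 4465, 7393.
Linear molecule, 3 cuts → 4 fragments:
  3491 − 0 = 3491 bp
  4465 − 3491 = 974 bp
  7393 − 4465 = 2928 bp
  10754 − 7393 = 3361 bp
Sorted largest to smallest: 3491, 3361, 2928, 974 bp.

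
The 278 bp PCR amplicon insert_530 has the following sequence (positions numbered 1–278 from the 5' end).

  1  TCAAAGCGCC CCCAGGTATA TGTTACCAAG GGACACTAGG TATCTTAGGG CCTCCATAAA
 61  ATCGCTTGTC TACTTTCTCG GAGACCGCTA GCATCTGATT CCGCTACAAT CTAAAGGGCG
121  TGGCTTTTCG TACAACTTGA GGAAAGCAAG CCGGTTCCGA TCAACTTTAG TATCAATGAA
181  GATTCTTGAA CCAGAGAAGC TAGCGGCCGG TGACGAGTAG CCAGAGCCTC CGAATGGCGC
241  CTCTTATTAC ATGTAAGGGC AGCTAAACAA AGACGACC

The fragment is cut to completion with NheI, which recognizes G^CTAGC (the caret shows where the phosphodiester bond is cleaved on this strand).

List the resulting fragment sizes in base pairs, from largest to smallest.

NheI sites (GCTAGC) start at positions 87, 199.
NheI cuts after the first base of each site, so after positions 87, 199.
Linear molecule, 2 cuts → 3 fragments:
  1–87 → 87 bp
  88–199 → 112 bp
  200–278 → 79 bp
Sorted largest to smallest: 112, 87, 79 bp.

112, 87, 79 bp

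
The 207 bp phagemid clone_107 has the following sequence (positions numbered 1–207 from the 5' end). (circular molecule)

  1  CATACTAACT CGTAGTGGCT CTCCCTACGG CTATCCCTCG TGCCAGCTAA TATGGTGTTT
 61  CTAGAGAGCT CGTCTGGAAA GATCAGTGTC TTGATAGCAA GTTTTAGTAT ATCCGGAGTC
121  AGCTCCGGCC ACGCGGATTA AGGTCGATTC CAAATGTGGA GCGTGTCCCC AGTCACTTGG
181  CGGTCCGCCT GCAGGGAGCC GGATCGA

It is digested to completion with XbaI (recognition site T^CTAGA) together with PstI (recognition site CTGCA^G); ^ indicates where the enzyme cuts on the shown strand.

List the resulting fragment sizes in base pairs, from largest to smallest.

133, 74 bp

The XbaI site (TCTAGA) starts at position 60.
XbaI cuts after the first base of each site, so after position 60.
The PstI site (CTGCAG) starts at position 189.
PstI cuts after base 5 of each site (before the last base), so after position 193.
Combined cut positions: 60, 193.
Circular molecule, 2 cuts → 2 fragments:
  61–193 → 133 bp
  194–207 then 1–60 → 14 + 60 = 74 bp
Sorted largest to smallest: 133, 74 bp.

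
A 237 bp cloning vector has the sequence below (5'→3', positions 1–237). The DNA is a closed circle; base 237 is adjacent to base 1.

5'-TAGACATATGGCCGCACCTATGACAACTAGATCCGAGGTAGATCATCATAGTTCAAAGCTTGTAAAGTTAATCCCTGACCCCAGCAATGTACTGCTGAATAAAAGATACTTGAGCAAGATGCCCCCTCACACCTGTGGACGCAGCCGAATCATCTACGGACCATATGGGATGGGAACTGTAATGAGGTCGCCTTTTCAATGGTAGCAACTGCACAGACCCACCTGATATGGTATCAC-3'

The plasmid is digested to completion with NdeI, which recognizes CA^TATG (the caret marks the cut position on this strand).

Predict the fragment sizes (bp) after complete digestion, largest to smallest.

NdeI sites (CATATG) start at positions 5, 162.
NdeI cuts after base 2 of each site, so after positions 6, 163.
Circular molecule, 2 cuts → 2 fragments:
  7–163 → 157 bp
  164–237 then 1–6 → 74 + 6 = 80 bp
Sorted largest to smallest: 157, 80 bp.

157, 80 bp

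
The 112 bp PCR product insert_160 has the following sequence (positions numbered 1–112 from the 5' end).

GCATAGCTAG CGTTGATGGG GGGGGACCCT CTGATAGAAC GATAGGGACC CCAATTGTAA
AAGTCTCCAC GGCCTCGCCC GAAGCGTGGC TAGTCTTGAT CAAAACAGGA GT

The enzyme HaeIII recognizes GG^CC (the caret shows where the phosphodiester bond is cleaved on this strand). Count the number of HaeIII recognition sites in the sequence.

1

GGCC occurs starting at position 71.
HaeIII cuts at 1 site.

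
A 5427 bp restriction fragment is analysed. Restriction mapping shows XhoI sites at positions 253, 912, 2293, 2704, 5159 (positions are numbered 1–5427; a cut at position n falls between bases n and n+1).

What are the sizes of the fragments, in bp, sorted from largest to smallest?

Linear molecule, 5 cuts → 6 fragments:
  253 − 0 = 253 bp
  912 − 253 = 659 bp
  2293 − 912 = 1381 bp
  2704 − 2293 = 411 bp
  5159 − 2704 = 2455 bp
  5427 − 5159 = 268 bp
Sorted largest to smallest: 2455, 1381, 659, 411, 268, 253 bp.

2455, 1381, 659, 411, 268, 253 bp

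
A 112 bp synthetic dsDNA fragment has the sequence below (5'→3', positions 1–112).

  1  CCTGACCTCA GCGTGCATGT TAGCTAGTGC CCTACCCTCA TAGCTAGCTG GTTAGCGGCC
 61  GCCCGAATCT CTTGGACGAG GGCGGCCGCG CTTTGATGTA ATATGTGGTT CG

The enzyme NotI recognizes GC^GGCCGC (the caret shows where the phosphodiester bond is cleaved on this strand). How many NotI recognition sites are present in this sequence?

GCGGCCGC occurs starting at positions 55, 82.
NotI cuts at 2 sites.

2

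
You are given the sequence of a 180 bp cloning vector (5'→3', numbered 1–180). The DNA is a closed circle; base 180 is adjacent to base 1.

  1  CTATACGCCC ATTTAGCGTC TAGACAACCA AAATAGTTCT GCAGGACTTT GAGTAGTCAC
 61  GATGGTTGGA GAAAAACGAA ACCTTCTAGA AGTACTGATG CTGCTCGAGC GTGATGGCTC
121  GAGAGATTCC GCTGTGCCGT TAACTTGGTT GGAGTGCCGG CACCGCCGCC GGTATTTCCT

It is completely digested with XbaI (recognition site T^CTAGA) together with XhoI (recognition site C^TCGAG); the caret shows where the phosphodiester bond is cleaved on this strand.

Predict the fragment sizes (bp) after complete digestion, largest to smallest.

81, 66, 19, 14 bp

XbaI sites (TCTAGA) start at positions 19, 85.
XbaI cuts after the first base of each site, so after positions 19, 85.
XhoI sites (CTCGAG) start at positions 104, 118.
XhoI cuts after the first base of each site, so after positions 104, 118.
Combined cut positions: 19, 85, 104, 118.
Circular molecule, 4 cuts → 4 fragments:
  20–85 → 66 bp
  86–104 → 19 bp
  105–118 → 14 bp
  119–180 then 1–19 → 62 + 19 = 81 bp
Sorted largest to smallest: 81, 66, 19, 14 bp.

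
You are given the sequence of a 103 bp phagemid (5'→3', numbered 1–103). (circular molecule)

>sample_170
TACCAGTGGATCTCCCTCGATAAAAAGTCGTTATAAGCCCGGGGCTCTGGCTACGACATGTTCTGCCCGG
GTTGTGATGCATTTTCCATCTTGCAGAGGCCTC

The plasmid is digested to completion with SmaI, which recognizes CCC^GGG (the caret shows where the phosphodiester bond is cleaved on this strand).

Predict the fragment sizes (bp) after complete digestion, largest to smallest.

SmaI sites (CCCGGG) start at positions 38, 66.
SmaI cuts after base 3 of each site, so after positions 40, 68.
Circular molecule, 2 cuts → 2 fragments:
  41–68 → 28 bp
  69–103 then 1–40 → 35 + 40 = 75 bp
Sorted largest to smallest: 75, 28 bp.

75, 28 bp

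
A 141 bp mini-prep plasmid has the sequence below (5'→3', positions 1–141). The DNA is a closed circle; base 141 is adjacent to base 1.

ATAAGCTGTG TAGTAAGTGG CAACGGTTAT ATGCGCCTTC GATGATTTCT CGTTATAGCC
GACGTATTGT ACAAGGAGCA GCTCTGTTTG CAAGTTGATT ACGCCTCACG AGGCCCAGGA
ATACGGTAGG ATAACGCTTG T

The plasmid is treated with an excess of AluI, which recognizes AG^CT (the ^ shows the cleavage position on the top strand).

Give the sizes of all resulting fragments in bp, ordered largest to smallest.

76, 65 bp

AluI sites (AGCT) start at positions 4, 80.
AluI cuts after base 2 of each site, so after positions 5, 81.
Circular molecule, 2 cuts → 2 fragments:
  6–81 → 76 bp
  82–141 then 1–5 → 60 + 5 = 65 bp
Sorted largest to smallest: 76, 65 bp.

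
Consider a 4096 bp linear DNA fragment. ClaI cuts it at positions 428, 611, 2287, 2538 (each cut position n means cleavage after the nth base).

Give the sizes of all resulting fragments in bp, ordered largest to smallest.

1676, 1558, 428, 251, 183 bp

Linear molecule, 4 cuts → 5 fragments:
  428 − 0 = 428 bp
  611 − 428 = 183 bp
  2287 − 611 = 1676 bp
  2538 − 2287 = 251 bp
  4096 − 2538 = 1558 bp
Sorted largest to smallest: 1676, 1558, 428, 251, 183 bp.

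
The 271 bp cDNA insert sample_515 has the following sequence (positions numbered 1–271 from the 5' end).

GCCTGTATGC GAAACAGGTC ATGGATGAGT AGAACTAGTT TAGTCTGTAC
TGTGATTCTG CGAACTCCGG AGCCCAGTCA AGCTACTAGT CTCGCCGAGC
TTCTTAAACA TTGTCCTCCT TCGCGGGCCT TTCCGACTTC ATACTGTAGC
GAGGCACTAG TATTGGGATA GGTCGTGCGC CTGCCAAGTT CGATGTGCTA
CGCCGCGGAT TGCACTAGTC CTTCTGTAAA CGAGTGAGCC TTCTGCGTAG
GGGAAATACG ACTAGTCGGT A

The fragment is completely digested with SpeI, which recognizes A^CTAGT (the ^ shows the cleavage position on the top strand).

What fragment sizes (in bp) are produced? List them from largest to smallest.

SpeI sites (ACTAGT) start at positions 34, 85, 156, 214, 261.
SpeI cuts after the first base of each site, so after positions 34, 85, 156, 214, 261.
Linear molecule, 5 cuts → 6 fragments:
  1–34 → 34 bp
  35–85 → 51 bp
  86–156 → 71 bp
  157–214 → 58 bp
  215–261 → 47 bp
  262–271 → 10 bp
Sorted largest to smallest: 71, 58, 51, 47, 34, 10 bp.

71, 58, 51, 47, 34, 10 bp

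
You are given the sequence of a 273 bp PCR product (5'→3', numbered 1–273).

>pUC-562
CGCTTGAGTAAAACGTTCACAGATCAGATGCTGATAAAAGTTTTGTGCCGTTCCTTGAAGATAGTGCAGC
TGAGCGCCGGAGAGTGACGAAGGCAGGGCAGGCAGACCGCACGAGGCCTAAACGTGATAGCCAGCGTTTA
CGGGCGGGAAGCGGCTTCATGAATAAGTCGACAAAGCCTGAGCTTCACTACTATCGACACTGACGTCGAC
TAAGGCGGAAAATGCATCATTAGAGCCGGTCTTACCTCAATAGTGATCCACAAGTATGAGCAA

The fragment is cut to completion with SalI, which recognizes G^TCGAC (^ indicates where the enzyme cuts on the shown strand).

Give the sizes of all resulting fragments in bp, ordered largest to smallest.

SalI sites (GTCGAC) start at positions 167, 205.
SalI cuts after the first base of each site, so after positions 167, 205.
Linear molecule, 2 cuts → 3 fragments:
  1–167 → 167 bp
  168–205 → 38 bp
  206–273 → 68 bp
Sorted largest to smallest: 167, 68, 38 bp.

167, 68, 38 bp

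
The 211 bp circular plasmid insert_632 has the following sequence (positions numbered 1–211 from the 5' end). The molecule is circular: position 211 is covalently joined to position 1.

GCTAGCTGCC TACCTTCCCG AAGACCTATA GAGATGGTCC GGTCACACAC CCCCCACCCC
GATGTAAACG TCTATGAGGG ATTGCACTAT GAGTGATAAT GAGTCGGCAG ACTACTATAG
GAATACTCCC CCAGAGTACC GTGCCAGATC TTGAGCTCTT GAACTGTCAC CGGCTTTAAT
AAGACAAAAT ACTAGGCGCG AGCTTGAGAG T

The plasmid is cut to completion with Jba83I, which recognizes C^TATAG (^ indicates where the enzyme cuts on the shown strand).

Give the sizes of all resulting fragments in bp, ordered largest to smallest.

Jba83I sites (CTATAG) start at positions 26, 115.
Jba83I cuts after the first base of each site, so after positions 26, 115.
Circular molecule, 2 cuts → 2 fragments:
  27–115 → 89 bp
  116–211 then 1–26 → 96 + 26 = 122 bp
Sorted largest to smallest: 122, 89 bp.

122, 89 bp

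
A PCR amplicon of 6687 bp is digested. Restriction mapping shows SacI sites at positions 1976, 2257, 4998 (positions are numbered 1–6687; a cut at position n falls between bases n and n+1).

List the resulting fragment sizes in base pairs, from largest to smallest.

2741, 1976, 1689, 281 bp

Linear molecule, 3 cuts → 4 fragments:
  1976 − 0 = 1976 bp
  2257 − 1976 = 281 bp
  4998 − 2257 = 2741 bp
  6687 − 4998 = 1689 bp
Sorted largest to smallest: 2741, 1976, 1689, 281 bp.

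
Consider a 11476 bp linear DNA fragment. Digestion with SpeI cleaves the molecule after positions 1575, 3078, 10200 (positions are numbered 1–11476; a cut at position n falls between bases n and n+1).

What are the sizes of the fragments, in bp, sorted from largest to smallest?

7122, 1575, 1503, 1276 bp

Linear molecule, 3 cuts → 4 fragments:
  1575 − 0 = 1575 bp
  3078 − 1575 = 1503 bp
  10200 − 3078 = 7122 bp
  11476 − 10200 = 1276 bp
Sorted largest to smallest: 7122, 1575, 1503, 1276 bp.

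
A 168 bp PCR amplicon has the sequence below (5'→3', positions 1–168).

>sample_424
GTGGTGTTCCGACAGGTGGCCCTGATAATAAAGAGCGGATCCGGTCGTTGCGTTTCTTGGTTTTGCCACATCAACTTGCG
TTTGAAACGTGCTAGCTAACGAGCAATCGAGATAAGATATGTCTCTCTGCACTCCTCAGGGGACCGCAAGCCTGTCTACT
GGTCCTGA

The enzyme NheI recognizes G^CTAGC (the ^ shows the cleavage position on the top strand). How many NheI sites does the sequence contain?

1

GCTAGC occurs starting at position 91.
NheI cuts at 1 site.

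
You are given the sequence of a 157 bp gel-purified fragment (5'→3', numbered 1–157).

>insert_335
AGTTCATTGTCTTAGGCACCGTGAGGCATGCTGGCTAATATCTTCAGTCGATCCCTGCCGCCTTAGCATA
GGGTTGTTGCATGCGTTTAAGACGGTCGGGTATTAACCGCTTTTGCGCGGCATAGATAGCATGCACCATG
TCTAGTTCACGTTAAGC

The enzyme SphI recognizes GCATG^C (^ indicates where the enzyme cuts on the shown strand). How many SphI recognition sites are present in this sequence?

3

GCATGC occurs starting at positions 26, 79, 129.
SphI cuts at 3 sites.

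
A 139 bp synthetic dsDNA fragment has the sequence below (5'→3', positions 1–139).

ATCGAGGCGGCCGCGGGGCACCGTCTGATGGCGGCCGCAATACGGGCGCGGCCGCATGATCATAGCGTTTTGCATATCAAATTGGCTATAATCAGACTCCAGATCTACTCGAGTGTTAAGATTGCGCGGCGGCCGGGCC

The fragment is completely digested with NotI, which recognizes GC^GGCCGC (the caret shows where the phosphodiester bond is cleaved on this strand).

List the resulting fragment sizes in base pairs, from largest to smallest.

90, 24, 17, 8 bp

NotI sites (GCGGCCGC) start at positions 7, 31, 48.
NotI cuts after base 2 of each site, so after positions 8, 32, 49.
Linear molecule, 3 cuts → 4 fragments:
  1–8 → 8 bp
  9–32 → 24 bp
  33–49 → 17 bp
  50–139 → 90 bp
Sorted largest to smallest: 90, 24, 17, 8 bp.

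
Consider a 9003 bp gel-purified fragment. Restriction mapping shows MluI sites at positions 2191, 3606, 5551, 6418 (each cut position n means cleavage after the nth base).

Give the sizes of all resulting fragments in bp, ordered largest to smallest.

2585, 2191, 1945, 1415, 867 bp

Linear molecule, 4 cuts → 5 fragments:
  2191 − 0 = 2191 bp
  3606 − 2191 = 1415 bp
  5551 − 3606 = 1945 bp
  6418 − 5551 = 867 bp
  9003 − 6418 = 2585 bp
Sorted largest to smallest: 2585, 2191, 1945, 1415, 867 bp.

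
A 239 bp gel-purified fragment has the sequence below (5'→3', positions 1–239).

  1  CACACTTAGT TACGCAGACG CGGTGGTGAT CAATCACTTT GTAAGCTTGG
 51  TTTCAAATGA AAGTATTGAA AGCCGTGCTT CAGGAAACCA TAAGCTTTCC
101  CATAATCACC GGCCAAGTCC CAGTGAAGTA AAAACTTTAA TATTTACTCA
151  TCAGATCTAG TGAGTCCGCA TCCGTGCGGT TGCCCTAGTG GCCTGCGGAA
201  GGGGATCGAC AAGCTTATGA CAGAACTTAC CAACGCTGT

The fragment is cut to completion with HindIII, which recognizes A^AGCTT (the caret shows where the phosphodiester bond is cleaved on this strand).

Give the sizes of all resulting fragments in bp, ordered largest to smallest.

HindIII sites (AAGCTT) start at positions 43, 92, 211.
HindIII cuts after the first base of each site, so after positions 43, 92, 211.
Linear molecule, 3 cuts → 4 fragments:
  1–43 → 43 bp
  44–92 → 49 bp
  93–211 → 119 bp
  212–239 → 28 bp
Sorted largest to smallest: 119, 49, 43, 28 bp.

119, 49, 43, 28 bp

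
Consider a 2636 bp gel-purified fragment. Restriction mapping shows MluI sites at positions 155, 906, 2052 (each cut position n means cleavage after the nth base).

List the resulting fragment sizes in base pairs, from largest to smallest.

1146, 751, 584, 155 bp

Linear molecule, 3 cuts → 4 fragments:
  155 − 0 = 155 bp
  906 − 155 = 751 bp
  2052 − 906 = 1146 bp
  2636 − 2052 = 584 bp
Sorted largest to smallest: 1146, 751, 584, 155 bp.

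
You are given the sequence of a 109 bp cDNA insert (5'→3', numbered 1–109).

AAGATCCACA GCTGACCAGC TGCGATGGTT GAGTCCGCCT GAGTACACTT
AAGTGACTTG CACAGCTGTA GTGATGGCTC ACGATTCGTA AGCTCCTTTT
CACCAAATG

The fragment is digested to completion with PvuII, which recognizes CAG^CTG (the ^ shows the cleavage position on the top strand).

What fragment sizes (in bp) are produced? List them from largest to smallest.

46, 44, 11, 8 bp

PvuII sites (CAGCTG) start at positions 9, 17, 63.
PvuII cuts after base 3 of each site, so after positions 11, 19, 65.
Linear molecule, 3 cuts → 4 fragments:
  1–11 → 11 bp
  12–19 → 8 bp
  20–65 → 46 bp
  66–109 → 44 bp
Sorted largest to smallest: 46, 44, 11, 8 bp.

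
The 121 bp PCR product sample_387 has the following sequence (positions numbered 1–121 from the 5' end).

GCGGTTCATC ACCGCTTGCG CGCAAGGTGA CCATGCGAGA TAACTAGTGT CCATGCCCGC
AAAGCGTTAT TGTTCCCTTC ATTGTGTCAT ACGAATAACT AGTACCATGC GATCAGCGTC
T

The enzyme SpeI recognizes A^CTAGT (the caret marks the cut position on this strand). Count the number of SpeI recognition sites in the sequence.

2

ACTAGT occurs starting at positions 43, 98.
SpeI cuts at 2 sites.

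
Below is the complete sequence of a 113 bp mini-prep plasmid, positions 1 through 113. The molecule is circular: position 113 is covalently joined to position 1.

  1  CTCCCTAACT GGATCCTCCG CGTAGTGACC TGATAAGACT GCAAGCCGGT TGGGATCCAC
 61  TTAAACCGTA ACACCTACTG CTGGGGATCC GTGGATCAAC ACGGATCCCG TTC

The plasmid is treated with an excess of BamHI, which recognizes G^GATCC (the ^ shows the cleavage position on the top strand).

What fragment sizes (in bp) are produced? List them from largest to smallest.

BamHI sites (GGATCC) start at positions 11, 53, 85, 103.
BamHI cuts after the first base of each site, so after positions 11, 53, 85, 103.
Circular molecule, 4 cuts → 4 fragments:
  12–53 → 42 bp
  54–85 → 32 bp
  86–103 → 18 bp
  104–113 then 1–11 → 10 + 11 = 21 bp
Sorted largest to smallest: 42, 32, 21, 18 bp.

42, 32, 21, 18 bp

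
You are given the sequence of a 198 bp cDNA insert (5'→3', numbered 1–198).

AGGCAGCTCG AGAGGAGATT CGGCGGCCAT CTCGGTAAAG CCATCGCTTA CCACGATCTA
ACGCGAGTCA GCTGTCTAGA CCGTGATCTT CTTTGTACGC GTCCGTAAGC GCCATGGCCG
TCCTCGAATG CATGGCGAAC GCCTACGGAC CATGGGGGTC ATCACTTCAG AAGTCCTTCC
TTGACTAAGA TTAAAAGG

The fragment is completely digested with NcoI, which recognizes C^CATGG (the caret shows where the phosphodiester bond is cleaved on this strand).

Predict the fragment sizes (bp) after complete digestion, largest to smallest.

NcoI sites (CCATGG) start at positions 112, 150.
NcoI cuts after the first base of each site, so after positions 112, 150.
Linear molecule, 2 cuts → 3 fragments:
  1–112 → 112 bp
  113–150 → 38 bp
  151–198 → 48 bp
Sorted largest to smallest: 112, 48, 38 bp.

112, 48, 38 bp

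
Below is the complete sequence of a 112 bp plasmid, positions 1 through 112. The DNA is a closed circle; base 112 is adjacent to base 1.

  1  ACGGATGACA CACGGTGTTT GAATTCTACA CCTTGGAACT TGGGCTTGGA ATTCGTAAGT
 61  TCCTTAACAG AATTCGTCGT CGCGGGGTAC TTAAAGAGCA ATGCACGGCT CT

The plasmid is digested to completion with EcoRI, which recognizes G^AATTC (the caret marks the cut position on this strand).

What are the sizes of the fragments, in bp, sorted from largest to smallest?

EcoRI sites (GAATTC) start at positions 21, 49, 70.
EcoRI cuts after the first base of each site, so after positions 21, 49, 70.
Circular molecule, 3 cuts → 3 fragments:
  22–49 → 28 bp
  50–70 → 21 bp
  71–112 then 1–21 → 42 + 21 = 63 bp
Sorted largest to smallest: 63, 28, 21 bp.

63, 28, 21 bp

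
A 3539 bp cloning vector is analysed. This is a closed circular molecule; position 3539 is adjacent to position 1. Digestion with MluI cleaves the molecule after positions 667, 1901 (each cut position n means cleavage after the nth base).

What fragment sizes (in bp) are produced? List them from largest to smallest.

Circular molecule, 2 cuts → 2 fragments:
  1901 − 667 = 1234 bp
  wrap: 3539 − 1901 + 667 = 2305 bp
Sorted largest to smallest: 2305, 1234 bp.

2305, 1234 bp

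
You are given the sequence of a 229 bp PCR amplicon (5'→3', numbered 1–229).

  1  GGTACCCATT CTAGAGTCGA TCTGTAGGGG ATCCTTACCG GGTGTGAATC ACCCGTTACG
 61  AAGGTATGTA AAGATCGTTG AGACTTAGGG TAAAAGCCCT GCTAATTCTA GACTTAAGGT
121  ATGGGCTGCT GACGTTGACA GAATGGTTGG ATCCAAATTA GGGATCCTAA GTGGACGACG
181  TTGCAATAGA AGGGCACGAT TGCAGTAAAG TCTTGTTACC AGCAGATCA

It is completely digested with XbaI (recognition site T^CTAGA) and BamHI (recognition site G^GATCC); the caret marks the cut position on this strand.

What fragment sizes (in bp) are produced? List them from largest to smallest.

78, 67, 42, 19, 13, 10 bp

XbaI sites (TCTAGA) start at positions 10, 107.
XbaI cuts after the first base of each site, so after positions 10, 107.
BamHI sites (GGATCC) start at positions 29, 149, 162.
BamHI cuts after the first base of each site, so after positions 29, 149, 162.
Combined cut positions: 10, 29, 107, 149, 162.
Linear molecule, 5 cuts → 6 fragments:
  1–10 → 10 bp
  11–29 → 19 bp
  30–107 → 78 bp
  108–149 → 42 bp
  150–162 → 13 bp
  163–229 → 67 bp
Sorted largest to smallest: 78, 67, 42, 19, 13, 10 bp.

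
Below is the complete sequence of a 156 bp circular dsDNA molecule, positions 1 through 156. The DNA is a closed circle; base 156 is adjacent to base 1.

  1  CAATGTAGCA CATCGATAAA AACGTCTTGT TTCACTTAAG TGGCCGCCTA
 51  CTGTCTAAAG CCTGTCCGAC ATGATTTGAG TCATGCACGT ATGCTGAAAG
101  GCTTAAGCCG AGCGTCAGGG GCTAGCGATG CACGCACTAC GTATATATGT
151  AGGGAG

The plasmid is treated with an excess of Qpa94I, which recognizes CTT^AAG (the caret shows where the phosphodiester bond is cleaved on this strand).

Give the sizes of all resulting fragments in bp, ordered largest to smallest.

Qpa94I sites (CTTAAG) start at positions 35, 102.
Qpa94I cuts after base 3 of each site, so after positions 37, 104.
Circular molecule, 2 cuts → 2 fragments:
  38–104 → 67 bp
  105–156 then 1–37 → 52 + 37 = 89 bp
Sorted largest to smallest: 89, 67 bp.

89, 67 bp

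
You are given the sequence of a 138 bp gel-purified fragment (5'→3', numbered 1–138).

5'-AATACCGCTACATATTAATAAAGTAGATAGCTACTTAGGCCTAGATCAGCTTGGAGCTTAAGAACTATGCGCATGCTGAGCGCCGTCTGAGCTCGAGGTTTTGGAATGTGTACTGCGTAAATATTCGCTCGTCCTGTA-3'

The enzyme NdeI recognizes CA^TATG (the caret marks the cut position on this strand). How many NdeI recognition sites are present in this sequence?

0

No occurrence of CATATG is present in the sequence.
NdeI does not cut: 0 sites.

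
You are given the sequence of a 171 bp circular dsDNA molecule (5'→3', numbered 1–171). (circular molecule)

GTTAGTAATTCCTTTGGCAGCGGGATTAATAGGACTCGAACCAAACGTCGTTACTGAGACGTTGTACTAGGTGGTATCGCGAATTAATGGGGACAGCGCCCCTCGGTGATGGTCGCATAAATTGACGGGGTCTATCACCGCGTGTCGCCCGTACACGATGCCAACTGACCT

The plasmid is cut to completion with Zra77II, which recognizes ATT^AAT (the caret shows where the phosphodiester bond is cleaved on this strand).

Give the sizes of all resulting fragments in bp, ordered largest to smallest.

113, 58 bp

Zra77II sites (ATTAAT) start at positions 25, 83.
Zra77II cuts after base 3 of each site, so after positions 27, 85.
Circular molecule, 2 cuts → 2 fragments:
  28–85 → 58 bp
  86–171 then 1–27 → 86 + 27 = 113 bp
Sorted largest to smallest: 113, 58 bp.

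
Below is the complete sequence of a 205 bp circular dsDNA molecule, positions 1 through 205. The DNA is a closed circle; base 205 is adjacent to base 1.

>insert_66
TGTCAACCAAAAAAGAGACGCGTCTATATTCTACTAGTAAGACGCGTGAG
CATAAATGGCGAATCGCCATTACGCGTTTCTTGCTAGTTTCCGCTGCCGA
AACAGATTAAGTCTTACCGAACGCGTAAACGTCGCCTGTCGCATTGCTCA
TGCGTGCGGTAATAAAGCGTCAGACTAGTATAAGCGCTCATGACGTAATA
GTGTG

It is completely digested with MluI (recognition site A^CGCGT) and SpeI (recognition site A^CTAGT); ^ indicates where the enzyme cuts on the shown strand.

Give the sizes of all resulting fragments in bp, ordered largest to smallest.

MluI sites (ACGCGT) start at positions 18, 42, 72, 121.
MluI cuts after the first base of each site, so after positions 18, 42, 72, 121.
SpeI sites (ACTAGT) start at positions 33, 174.
SpeI cuts after the first base of each site, so after positions 33, 174.
Combined cut positions: 18, 33, 42, 72, 121, 174.
Circular molecule, 6 cuts → 6 fragments:
  19–33 → 15 bp
  34–42 → 9 bp
  43–72 → 30 bp
  73–121 → 49 bp
  122–174 → 53 bp
  175–205 then 1–18 → 31 + 18 = 49 bp
Sorted largest to smallest: 53, 49, 49, 30, 15, 9 bp.

53, 49, 49, 30, 15, 9 bp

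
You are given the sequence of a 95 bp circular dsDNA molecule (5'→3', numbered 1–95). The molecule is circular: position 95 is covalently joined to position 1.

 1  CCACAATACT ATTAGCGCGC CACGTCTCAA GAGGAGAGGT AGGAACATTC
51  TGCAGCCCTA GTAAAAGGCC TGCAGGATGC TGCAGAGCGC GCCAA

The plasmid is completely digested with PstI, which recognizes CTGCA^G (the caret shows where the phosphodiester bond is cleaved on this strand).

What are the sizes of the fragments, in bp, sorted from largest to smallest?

65, 20, 10 bp

PstI sites (CTGCAG) start at positions 50, 70, 80.
PstI cuts after base 5 of each site (before the last base), so after positions 54, 74, 84.
Circular molecule, 3 cuts → 3 fragments:
  55–74 → 20 bp
  75–84 → 10 bp
  85–95 then 1–54 → 11 + 54 = 65 bp
Sorted largest to smallest: 65, 20, 10 bp.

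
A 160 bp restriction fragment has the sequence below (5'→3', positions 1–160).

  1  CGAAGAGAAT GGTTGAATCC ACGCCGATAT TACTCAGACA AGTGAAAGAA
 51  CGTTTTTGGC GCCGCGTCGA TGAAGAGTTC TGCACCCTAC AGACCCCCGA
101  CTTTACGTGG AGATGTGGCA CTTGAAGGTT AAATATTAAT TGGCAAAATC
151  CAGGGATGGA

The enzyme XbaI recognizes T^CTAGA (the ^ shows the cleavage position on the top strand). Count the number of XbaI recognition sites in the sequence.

0

No occurrence of TCTAGA is present in the sequence.
XbaI does not cut: 0 sites.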